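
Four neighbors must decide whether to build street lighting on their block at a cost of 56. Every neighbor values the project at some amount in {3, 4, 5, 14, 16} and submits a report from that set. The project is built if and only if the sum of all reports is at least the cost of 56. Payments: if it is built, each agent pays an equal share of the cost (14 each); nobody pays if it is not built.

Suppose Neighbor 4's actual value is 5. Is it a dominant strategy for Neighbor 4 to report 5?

Check each profile of the others' reports and compare truth against every alternative report.
Others report (3, 3, 3): truth gives 0, best alternative gives 0.
Others report (3, 3, 4): truth gives 0, best alternative gives 0.
Others report (3, 3, 5): truth gives 0, best alternative gives 0.
Others report (3, 3, 14): truth gives 0, best alternative gives 0.
Others report (3, 3, 16): truth gives 0, best alternative gives 0.
Others report (3, 4, 3): truth gives 0, best alternative gives 0.
(Remaining 119 profiles checked similarly; truth is weakly best in each.)
In every case the truthful report is at least as good as any alternative, so it is a dominant strategy.

Yes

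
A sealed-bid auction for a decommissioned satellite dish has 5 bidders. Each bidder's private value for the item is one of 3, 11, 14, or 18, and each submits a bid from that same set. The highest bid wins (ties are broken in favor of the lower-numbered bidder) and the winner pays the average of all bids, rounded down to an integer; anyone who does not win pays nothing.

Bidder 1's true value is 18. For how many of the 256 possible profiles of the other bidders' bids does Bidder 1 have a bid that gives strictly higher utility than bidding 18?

68

Others bid (3, 3, 3, 3): truth gives 12; bid 3 gives 15 > 12. Violating.
Others bid (3, 3, 3, 11): truth gives 11; bid 11 gives 12 > 11. Violating.
Others bid (3, 3, 3, 14): truth gives 10; bid 14 gives 11 > 10. Violating.
Others bid (3, 3, 11, 3): truth gives 11; bid 11 gives 12 > 11. Violating.
Others bid (3, 3, 3, 18): truth gives 9; no alternative beats it.
Others bid (3, 3, 11, 14): truth gives 9; no alternative beats it.
(Checking all 256 profiles: 68 have a profitable deviation, 188 do not.)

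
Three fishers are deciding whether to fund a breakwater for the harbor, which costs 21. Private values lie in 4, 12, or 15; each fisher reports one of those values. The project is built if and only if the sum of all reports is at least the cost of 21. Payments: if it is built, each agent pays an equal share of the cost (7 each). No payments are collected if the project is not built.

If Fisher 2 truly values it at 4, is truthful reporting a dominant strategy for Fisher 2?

Yes

Check each profile of the others' reports and compare truth against every alternative report.
Others report (4, 12): truth gives 0, best alternative gives -3.
Others report (12, 4): truth gives 0, best alternative gives -3.
Others report (4, 15): truth gives -3, best alternative gives -3.
Others report (12, 12): truth gives -3, best alternative gives -3.
Others report (12, 15): truth gives -3, best alternative gives -3.
Others report (15, 4): truth gives -3, best alternative gives -3.
(Remaining 3 profiles checked similarly; truth is weakly best in each.)
In every case the truthful report is at least as good as any alternative, so it is a dominant strategy.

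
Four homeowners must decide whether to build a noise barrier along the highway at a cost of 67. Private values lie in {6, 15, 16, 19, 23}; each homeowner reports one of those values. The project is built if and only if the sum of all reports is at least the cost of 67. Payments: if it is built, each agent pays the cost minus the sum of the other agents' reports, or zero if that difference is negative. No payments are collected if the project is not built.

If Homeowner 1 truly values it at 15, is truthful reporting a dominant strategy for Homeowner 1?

Yes

Check each profile of the others' reports and compare truth against every alternative report.
Others report (23, 23, 23): truth gives 15, best alternative gives 15.
Others report (19, 23, 23): truth gives 13, best alternative gives 13.
Others report (23, 19, 23): truth gives 13, best alternative gives 13.
Others report (23, 23, 19): truth gives 13, best alternative gives 13.
Others report (16, 23, 23): truth gives 10, best alternative gives 10.
Others report (23, 16, 23): truth gives 10, best alternative gives 10.
(Remaining 119 profiles checked similarly; truth is weakly best in each.)
In every case the truthful report is at least as good as any alternative, so it is a dominant strategy.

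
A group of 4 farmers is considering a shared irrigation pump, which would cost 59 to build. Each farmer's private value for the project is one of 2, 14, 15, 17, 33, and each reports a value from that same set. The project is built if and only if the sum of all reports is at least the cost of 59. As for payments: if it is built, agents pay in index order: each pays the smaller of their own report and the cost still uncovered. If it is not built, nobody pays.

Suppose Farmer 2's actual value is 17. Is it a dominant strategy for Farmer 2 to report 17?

Consider the case where Farmer 1 reports 2, Farmer 3 reports 14 and Farmer 4 reports 33.
Truthful report 17: project built, pays 17, utility 17 - 17 = 0.
Report 14 instead: project built, pays 14, utility 17 - 14 = 3.
Since 3 > 0, reporting 14 is strictly better here, so truthful reporting is not dominant.

No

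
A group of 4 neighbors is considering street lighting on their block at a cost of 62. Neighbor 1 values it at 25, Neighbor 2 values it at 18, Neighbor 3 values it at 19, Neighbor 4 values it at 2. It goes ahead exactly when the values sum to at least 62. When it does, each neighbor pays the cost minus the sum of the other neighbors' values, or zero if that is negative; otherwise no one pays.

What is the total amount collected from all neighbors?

Total value 64 ≥ cost 62, so it is built.
Neighbor 1: others sum to 39; max(0, 62 - 39) = 23.
Neighbor 2: others sum to 46; max(0, 62 - 46) = 16.
Neighbor 3: others sum to 45; max(0, 62 - 45) = 17.
Neighbor 4: others sum to 62; max(0, 62 - 62) = 0.
Total collected = 23 + 16 + 17 + 0 = 56.

56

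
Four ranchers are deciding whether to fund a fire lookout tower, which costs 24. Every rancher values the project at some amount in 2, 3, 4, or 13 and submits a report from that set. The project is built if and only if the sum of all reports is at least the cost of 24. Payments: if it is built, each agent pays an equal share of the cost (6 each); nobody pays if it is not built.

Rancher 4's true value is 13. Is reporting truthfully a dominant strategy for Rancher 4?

Check each profile of the others' reports and compare truth against every alternative report.
Others report (2, 2, 13): truth gives 7, best alternative gives 0.
Others report (2, 3, 13): truth gives 7, best alternative gives 0.
Others report (2, 4, 13): truth gives 7, best alternative gives 0.
Others report (2, 13, 2): truth gives 7, best alternative gives 0.
Others report (2, 13, 3): truth gives 7, best alternative gives 0.
Others report (2, 13, 4): truth gives 7, best alternative gives 0.
(Remaining 58 profiles checked similarly; truth is weakly best in each.)
In every case the truthful report is at least as good as any alternative, so it is a dominant strategy.

Yes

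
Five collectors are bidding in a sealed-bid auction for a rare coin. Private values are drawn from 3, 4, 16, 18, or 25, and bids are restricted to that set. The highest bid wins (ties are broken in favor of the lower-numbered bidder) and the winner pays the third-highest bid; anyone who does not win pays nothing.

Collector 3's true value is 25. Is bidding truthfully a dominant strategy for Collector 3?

Yes

Check each profile of the others' bids and compare truth against every alternative bid.
Others bid (3, 3, 3, 25): truth gives 22, best alternative gives 0.
Others bid (3, 3, 25, 3): truth gives 22, best alternative gives 0.
Others bid (3, 18, 3, 3): truth gives 22, best alternative gives 0.
Others bid (18, 3, 3, 3): truth gives 22, best alternative gives 0.
Others bid (3, 3, 4, 25): truth gives 21, best alternative gives 0.
Others bid (3, 3, 25, 4): truth gives 21, best alternative gives 0.
(Remaining 619 profiles checked similarly; truth is weakly best in each.)
In every case the truthful bid is at least as good as any alternative, so it is a dominant strategy.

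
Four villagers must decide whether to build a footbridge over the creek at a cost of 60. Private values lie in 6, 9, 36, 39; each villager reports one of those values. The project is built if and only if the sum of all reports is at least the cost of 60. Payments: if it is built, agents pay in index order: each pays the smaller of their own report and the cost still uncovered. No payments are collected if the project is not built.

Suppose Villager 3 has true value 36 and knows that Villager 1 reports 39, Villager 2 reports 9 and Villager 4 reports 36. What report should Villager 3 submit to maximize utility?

Report 6: project built, pays 6, utility 36 - 6 = 30.
Report 9: project built, pays 9, utility 36 - 9 = 27.
Report 36: project built, pays 12, utility 36 - 12 = 24.
Report 39: project built, pays 12, utility 36 - 12 = 24.
The best choice is 6 with utility 30.

6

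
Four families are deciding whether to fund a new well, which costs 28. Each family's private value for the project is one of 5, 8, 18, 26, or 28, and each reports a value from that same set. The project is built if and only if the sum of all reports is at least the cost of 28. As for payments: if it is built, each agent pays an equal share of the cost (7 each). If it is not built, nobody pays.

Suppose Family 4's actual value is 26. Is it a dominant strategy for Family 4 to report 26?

Check each profile of the others' reports and compare truth against every alternative report.
Others report (5, 5, 5): truth gives 19, best alternative gives 19.
Others report (5, 5, 8): truth gives 19, best alternative gives 19.
Others report (5, 5, 18): truth gives 19, best alternative gives 19.
Others report (5, 5, 26): truth gives 19, best alternative gives 19.
Others report (5, 5, 28): truth gives 19, best alternative gives 19.
Others report (5, 8, 5): truth gives 19, best alternative gives 19.
(Remaining 119 profiles checked similarly; truth is weakly best in each.)
In every case the truthful report is at least as good as any alternative, so it is a dominant strategy.

Yes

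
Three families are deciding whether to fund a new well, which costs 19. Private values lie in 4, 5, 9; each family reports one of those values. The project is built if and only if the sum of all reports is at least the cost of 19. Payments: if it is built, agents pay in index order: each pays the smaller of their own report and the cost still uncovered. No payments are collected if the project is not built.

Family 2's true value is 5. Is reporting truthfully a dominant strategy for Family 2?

No

Consider the case where Family 1 reports 9 and Family 3 reports 9.
Truthful report 5: project built, pays 5, utility 5 - 5 = 0.
Report 4 instead: project built, pays 4, utility 5 - 4 = 1.
Since 1 > 0, reporting 4 is strictly better here, so truthful reporting is not dominant.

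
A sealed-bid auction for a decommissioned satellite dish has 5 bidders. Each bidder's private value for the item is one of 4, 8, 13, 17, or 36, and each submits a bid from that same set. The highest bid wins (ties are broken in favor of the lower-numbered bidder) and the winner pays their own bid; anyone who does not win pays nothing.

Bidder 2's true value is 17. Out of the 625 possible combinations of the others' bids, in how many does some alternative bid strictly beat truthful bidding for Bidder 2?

Others bid (4, 4, 4, 4): truth gives 0; bid 8 gives 9 > 0. Violating.
Others bid (4, 4, 4, 8): truth gives 0; bid 8 gives 9 > 0. Violating.
Others bid (4, 4, 4, 13): truth gives 0; bid 13 gives 4 > 0. Violating.
Others bid (4, 4, 8, 4): truth gives 0; bid 8 gives 9 > 0. Violating.
Others bid (4, 4, 4, 17): truth gives 0; no alternative beats it.
Others bid (4, 4, 4, 36): truth gives 0; no alternative beats it.
(Checking all 625 profiles: 54 have a profitable deviation, 571 do not.)

54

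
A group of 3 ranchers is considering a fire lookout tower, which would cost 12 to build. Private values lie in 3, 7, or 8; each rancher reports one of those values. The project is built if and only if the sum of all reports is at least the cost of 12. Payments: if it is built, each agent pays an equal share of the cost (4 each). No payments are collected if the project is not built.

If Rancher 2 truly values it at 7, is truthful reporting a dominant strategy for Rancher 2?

Yes

Check each profile of the others' reports and compare truth against every alternative report.
Others report (3, 3): truth gives 3, best alternative gives 3.
Others report (3, 7): truth gives 3, best alternative gives 3.
Others report (3, 8): truth gives 3, best alternative gives 3.
Others report (7, 3): truth gives 3, best alternative gives 3.
Others report (7, 7): truth gives 3, best alternative gives 3.
Others report (7, 8): truth gives 3, best alternative gives 3.
(Remaining 3 profiles checked similarly; truth is weakly best in each.)
In every case the truthful report is at least as good as any alternative, so it is a dominant strategy.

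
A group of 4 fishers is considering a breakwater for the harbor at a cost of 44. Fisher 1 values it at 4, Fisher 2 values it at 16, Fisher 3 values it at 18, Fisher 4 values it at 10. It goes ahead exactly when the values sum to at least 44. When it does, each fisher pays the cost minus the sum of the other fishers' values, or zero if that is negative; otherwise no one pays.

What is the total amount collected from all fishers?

32

Total value 48 ≥ cost 44, so it is built.
Fisher 1: others sum to 44; max(0, 44 - 44) = 0.
Fisher 2: others sum to 32; max(0, 44 - 32) = 12.
Fisher 3: others sum to 30; max(0, 44 - 30) = 14.
Fisher 4: others sum to 38; max(0, 44 - 38) = 6.
Total collected = 0 + 12 + 14 + 6 = 32.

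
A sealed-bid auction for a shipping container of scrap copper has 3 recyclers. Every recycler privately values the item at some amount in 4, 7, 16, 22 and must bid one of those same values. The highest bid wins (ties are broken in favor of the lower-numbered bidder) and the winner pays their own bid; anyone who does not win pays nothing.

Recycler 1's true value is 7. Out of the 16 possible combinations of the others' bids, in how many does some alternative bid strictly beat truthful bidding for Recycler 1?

1

Others bid (4, 4): truth gives 0; bid 4 gives 3 > 0. Violating.
Others bid (4, 7): truth gives 0; no alternative beats it.
Others bid (4, 16): truth gives 0; no alternative beats it.
(Checking all 16 profiles: 1 has a profitable deviation, 15 do not.)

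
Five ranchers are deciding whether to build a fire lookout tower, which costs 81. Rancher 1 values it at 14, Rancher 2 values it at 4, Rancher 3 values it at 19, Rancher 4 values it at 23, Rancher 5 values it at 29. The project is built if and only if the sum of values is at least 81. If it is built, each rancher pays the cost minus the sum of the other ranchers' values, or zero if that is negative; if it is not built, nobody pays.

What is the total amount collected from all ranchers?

53

Total value 89 ≥ cost 81, so it is built.
Rancher 1: others sum to 75; max(0, 81 - 75) = 6.
Rancher 2: others sum to 85; max(0, 81 - 85) = 0.
Rancher 3: others sum to 70; max(0, 81 - 70) = 11.
Rancher 4: others sum to 66; max(0, 81 - 66) = 15.
Rancher 5: others sum to 60; max(0, 81 - 60) = 21.
Total collected = 6 + 0 + 11 + 15 + 21 = 53.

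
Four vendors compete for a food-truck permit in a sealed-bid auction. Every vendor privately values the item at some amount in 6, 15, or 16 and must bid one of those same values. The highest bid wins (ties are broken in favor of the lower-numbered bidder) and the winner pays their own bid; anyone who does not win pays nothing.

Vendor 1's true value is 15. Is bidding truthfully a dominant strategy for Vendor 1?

No

Consider the case where Vendor 2 bids 6, Vendor 3 bids 6 and Vendor 4 bids 6.
Truthful bid 15: wins, pays 15, utility 15 - 15 = 0.
Bid 6 instead: wins, pays 6, utility 15 - 6 = 9.
Since 9 > 0, bidding 6 is strictly better here, so truthful bidding is not dominant.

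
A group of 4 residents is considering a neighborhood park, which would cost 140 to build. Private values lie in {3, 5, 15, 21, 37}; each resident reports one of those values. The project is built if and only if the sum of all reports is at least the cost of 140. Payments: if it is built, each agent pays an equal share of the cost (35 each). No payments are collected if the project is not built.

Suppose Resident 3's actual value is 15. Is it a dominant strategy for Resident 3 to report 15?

Yes

Check each profile of the others' reports and compare truth against every alternative report.
Others report (3, 3, 3): truth gives 0, best alternative gives 0.
Others report (3, 3, 5): truth gives 0, best alternative gives 0.
Others report (3, 3, 15): truth gives 0, best alternative gives 0.
Others report (3, 3, 21): truth gives 0, best alternative gives 0.
Others report (3, 3, 37): truth gives 0, best alternative gives 0.
Others report (3, 5, 3): truth gives 0, best alternative gives 0.
(Remaining 119 profiles checked similarly; truth is weakly best in each.)
In every case the truthful report is at least as good as any alternative, so it is a dominant strategy.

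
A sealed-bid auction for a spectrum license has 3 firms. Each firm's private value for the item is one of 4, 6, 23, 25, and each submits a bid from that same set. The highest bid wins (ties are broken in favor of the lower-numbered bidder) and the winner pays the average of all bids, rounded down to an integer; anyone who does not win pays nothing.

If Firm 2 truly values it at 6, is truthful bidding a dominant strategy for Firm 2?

Yes

Check each profile of the others' bids and compare truth against every alternative bid.
Others bid (4, 4): truth gives 2, best alternative gives 0.
Others bid (4, 6): truth gives 1, best alternative gives 0.
Others bid (4, 23): truth gives 0, best alternative gives 0.
Others bid (4, 25): truth gives 0, best alternative gives 0.
Others bid (6, 4): truth gives 0, best alternative gives 0.
Others bid (6, 6): truth gives 0, best alternative gives 0.
(Remaining 10 profiles checked similarly; truth is weakly best in each.)
In every case the truthful bid is at least as good as any alternative, so it is a dominant strategy.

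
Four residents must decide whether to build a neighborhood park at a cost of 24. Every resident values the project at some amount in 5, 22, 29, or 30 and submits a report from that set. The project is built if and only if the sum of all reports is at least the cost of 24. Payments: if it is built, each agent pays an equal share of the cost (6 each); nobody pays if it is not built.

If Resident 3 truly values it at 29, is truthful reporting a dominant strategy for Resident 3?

Yes

Check each profile of the others' reports and compare truth against every alternative report.
Others report (5, 5, 5): truth gives 23, best alternative gives 23.
Others report (5, 5, 22): truth gives 23, best alternative gives 23.
Others report (5, 5, 29): truth gives 23, best alternative gives 23.
Others report (5, 5, 30): truth gives 23, best alternative gives 23.
Others report (5, 22, 5): truth gives 23, best alternative gives 23.
Others report (5, 22, 22): truth gives 23, best alternative gives 23.
(Remaining 58 profiles checked similarly; truth is weakly best in each.)
In every case the truthful report is at least as good as any alternative, so it is a dominant strategy.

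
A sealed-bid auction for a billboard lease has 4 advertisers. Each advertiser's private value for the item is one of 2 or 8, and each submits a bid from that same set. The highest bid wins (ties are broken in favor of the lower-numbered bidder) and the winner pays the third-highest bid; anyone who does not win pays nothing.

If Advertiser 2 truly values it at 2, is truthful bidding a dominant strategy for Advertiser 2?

Check each profile of the others' bids and compare truth against every alternative bid.
Others bid (2, 8, 8): truth gives 0, best alternative gives -6.
Others bid (2, 2, 2): truth gives 0, best alternative gives 0.
Others bid (2, 2, 8): truth gives 0, best alternative gives 0.
Others bid (2, 8, 2): truth gives 0, best alternative gives 0.
Others bid (8, 2, 2): truth gives 0, best alternative gives 0.
Others bid (8, 2, 8): truth gives 0, best alternative gives 0.
(Remaining 2 profiles checked similarly; truth is weakly best in each.)
In every case the truthful bid is at least as good as any alternative, so it is a dominant strategy.

Yes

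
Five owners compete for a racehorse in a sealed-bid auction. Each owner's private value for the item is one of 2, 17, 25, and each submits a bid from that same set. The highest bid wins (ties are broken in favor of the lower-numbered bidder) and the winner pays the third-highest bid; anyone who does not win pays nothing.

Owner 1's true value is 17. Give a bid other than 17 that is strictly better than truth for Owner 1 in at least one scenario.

25

Suppose Owner 2 bids 2, Owner 3 bids 2, Owner 4 bids 2 and Owner 5 bids 25.
Bid 17: loses, pays 0, utility 0.
Bid 25: wins, pays 2, utility 17 - 2 = 15.
So bidding 25 beats truth here (15 > 0).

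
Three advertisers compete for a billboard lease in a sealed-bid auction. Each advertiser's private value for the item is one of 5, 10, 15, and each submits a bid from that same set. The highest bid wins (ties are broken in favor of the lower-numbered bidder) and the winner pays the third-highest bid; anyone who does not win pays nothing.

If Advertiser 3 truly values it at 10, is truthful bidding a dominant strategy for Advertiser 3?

Consider the case where Advertiser 1 bids 5 and Advertiser 2 bids 10.
Truthful bid 10: loses, pays 0, utility 0.
Bid 15 instead: wins, pays 5, utility 10 - 5 = 5.
Since 5 > 0, bidding 15 is strictly better here, so truthful bidding is not dominant.

No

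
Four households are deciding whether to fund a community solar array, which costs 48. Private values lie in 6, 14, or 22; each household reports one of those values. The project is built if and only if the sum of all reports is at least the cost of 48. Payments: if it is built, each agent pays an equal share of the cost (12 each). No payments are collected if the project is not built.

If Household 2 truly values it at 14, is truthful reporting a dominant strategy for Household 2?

No

Consider the case where Household 1 reports 6, Household 3 reports 6 and Household 4 reports 14.
Truthful report 14: project not built, utility 0.
Report 22 instead: project built, pays 12, utility 14 - 12 = 2.
Since 2 > 0, reporting 22 is strictly better here, so truthful reporting is not dominant.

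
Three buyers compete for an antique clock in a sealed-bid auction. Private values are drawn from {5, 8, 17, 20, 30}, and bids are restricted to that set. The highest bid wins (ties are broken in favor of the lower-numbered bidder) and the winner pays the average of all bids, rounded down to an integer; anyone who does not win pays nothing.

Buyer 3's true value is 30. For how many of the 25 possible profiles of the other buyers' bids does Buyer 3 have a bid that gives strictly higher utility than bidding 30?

Others bid (5, 5): truth gives 17; bid 8 gives 24 > 17. Violating.
Others bid (5, 8): truth gives 16; bid 17 gives 20 > 16. Violating.
Others bid (5, 17): truth gives 13; bid 20 gives 16 > 13. Violating.
Others bid (8, 5): truth gives 16; bid 17 gives 20 > 16. Violating.
Others bid (5, 20): truth gives 12; no alternative beats it.
Others bid (5, 30): truth gives 0; no alternative beats it.
(Checking all 25 profiles: 9 have a profitable deviation, 16 do not.)

9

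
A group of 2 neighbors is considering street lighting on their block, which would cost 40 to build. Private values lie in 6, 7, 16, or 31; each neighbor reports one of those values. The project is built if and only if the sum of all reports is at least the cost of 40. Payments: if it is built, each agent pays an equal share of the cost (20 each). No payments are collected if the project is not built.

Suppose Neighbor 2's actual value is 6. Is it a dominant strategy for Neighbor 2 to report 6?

Yes

Check each profile of the others' reports and compare truth against every alternative report.
Others report (6): truth gives 0, best alternative gives 0.
Others report (7): truth gives 0, best alternative gives 0.
Others report (16): truth gives 0, best alternative gives 0.
Others report (31): truth gives 0, best alternative gives 0.
In every case the truthful report is at least as good as any alternative, so it is a dominant strategy.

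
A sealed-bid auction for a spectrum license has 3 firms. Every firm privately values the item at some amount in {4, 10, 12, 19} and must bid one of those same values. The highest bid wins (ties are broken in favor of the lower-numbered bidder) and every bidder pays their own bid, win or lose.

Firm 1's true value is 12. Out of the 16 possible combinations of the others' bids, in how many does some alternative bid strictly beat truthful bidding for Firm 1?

Others bid (4, 4): truth gives 0; bid 4 gives 8 > 0. Violating.
Others bid (4, 10): truth gives 0; bid 10 gives 2 > 0. Violating.
Others bid (4, 19): truth gives -12; bid 4 gives -4 > -12. Violating.
Others bid (10, 4): truth gives 0; bid 10 gives 2 > 0. Violating.
Others bid (4, 12): truth gives 0; no alternative beats it.
Others bid (10, 12): truth gives 0; no alternative beats it.
(Checking all 16 profiles: 11 have a profitable deviation, 5 do not.)

11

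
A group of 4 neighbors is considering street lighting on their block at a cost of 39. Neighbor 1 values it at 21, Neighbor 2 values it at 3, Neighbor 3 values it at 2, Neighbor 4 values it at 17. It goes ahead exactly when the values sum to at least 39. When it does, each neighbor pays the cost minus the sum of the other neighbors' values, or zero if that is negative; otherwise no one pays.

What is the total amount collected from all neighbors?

Total value 43 ≥ cost 39, so it is built.
Neighbor 1: others sum to 22; max(0, 39 - 22) = 17.
Neighbor 2: others sum to 40; max(0, 39 - 40) = 0.
Neighbor 3: others sum to 41; max(0, 39 - 41) = 0.
Neighbor 4: others sum to 26; max(0, 39 - 26) = 13.
Total collected = 17 + 0 + 0 + 13 = 30.

30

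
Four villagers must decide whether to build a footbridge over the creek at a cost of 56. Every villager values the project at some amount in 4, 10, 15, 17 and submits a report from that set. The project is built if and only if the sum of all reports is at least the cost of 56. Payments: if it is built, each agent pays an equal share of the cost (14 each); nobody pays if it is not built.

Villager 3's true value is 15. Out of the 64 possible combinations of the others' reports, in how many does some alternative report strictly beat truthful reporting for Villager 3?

3

Others report (10, 15, 15): truth gives 0; report 17 gives 1 > 0. Violating.
Others report (15, 10, 15): truth gives 0; report 17 gives 1 > 0. Violating.
Others report (15, 15, 10): truth gives 0; report 17 gives 1 > 0. Violating.
Others report (4, 4, 4): truth gives 0; no alternative beats it.
Others report (4, 4, 10): truth gives 0; no alternative beats it.
(Checking all 64 profiles: 3 have a profitable deviation, 61 do not.)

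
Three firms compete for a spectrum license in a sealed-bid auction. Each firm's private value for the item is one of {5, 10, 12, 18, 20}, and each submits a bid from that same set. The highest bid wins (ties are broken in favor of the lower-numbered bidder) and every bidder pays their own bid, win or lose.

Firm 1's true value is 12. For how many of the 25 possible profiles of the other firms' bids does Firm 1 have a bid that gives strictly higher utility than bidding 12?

Others bid (5, 5): truth gives 0; bid 5 gives 7 > 0. Violating.
Others bid (5, 10): truth gives 0; bid 10 gives 2 > 0. Violating.
Others bid (5, 18): truth gives -12; bid 5 gives -5 > -12. Violating.
Others bid (5, 20): truth gives -12; bid 5 gives -5 > -12. Violating.
Others bid (5, 12): truth gives 0; no alternative beats it.
Others bid (10, 12): truth gives 0; no alternative beats it.
(Checking all 25 profiles: 20 have a profitable deviation, 5 do not.)

20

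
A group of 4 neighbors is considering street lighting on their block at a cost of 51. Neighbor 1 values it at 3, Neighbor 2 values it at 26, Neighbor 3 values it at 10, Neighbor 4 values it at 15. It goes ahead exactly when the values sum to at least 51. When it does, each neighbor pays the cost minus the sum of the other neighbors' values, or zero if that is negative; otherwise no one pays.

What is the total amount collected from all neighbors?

Total value 54 ≥ cost 51, so it is built.
Neighbor 1: others sum to 51; max(0, 51 - 51) = 0.
Neighbor 2: others sum to 28; max(0, 51 - 28) = 23.
Neighbor 3: others sum to 44; max(0, 51 - 44) = 7.
Neighbor 4: others sum to 39; max(0, 51 - 39) = 12.
Total collected = 0 + 23 + 7 + 12 = 42.

42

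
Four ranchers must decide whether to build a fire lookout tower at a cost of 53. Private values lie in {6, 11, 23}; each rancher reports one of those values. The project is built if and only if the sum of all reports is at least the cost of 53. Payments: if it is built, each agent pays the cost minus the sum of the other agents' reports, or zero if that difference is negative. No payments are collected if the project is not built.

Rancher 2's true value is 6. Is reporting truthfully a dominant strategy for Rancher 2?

Yes

Check each profile of the others' reports and compare truth against every alternative report.
Others report (11, 11, 23): truth gives 0, best alternative gives -2.
Others report (11, 23, 11): truth gives 0, best alternative gives -2.
Others report (23, 11, 11): truth gives 0, best alternative gives -2.
Others report (11, 23, 23): truth gives 6, best alternative gives 6.
Others report (23, 11, 23): truth gives 6, best alternative gives 6.
Others report (23, 23, 11): truth gives 6, best alternative gives 6.
(Remaining 21 profiles checked similarly; truth is weakly best in each.)
In every case the truthful report is at least as good as any alternative, so it is a dominant strategy.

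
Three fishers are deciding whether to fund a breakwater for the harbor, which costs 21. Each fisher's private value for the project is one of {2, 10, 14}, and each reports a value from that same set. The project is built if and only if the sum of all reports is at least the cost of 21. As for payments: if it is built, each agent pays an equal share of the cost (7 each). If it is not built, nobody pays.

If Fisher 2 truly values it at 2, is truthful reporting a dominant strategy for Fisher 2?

Check each profile of the others' reports and compare truth against every alternative report.
Others report (2, 10): truth gives 0, best alternative gives -5.
Others report (2, 14): truth gives 0, best alternative gives -5.
Others report (10, 2): truth gives 0, best alternative gives -5.
Others report (14, 2): truth gives 0, best alternative gives -5.
Others report (10, 10): truth gives -5, best alternative gives -5.
Others report (10, 14): truth gives -5, best alternative gives -5.
(Remaining 3 profiles checked similarly; truth is weakly best in each.)
In every case the truthful report is at least as good as any alternative, so it is a dominant strategy.

Yes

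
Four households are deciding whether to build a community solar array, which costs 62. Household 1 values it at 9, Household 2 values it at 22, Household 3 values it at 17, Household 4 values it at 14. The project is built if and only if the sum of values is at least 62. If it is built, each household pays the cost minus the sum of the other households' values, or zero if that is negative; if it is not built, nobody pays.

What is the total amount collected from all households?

Total value 62 ≥ cost 62, so it is built.
Household 1: others sum to 53; max(0, 62 - 53) = 9.
Household 2: others sum to 40; max(0, 62 - 40) = 22.
Household 3: others sum to 45; max(0, 62 - 45) = 17.
Household 4: others sum to 48; max(0, 62 - 48) = 14.
Total collected = 9 + 22 + 17 + 14 = 62.

62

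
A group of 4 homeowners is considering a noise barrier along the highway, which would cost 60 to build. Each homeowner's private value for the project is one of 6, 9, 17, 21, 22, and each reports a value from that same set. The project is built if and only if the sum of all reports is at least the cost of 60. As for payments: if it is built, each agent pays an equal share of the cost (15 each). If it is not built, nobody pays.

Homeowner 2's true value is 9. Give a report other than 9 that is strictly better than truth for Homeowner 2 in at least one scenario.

6

Suppose Homeowner 1 reports 9, Homeowner 3 reports 21 and Homeowner 4 reports 21.
Report 9: project built, pays 15, utility 9 - 15 = -6.
Report 6: project not built, utility 0.
So reporting 6 beats truth here (0 > -6).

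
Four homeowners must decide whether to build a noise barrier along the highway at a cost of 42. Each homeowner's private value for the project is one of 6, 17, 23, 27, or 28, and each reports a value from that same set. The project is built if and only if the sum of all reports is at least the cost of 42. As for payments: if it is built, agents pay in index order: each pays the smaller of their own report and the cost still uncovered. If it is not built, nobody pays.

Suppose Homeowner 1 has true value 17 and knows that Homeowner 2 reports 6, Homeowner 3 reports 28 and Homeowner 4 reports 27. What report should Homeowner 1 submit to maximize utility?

Report 6: project built, pays 6, utility 17 - 6 = 11.
Report 17: project built, pays 17, utility 17 - 17 = 0.
Report 23: project built, pays 23, utility 17 - 23 = -6.
Report 27: project built, pays 27, utility 17 - 27 = -10.
Report 28: project built, pays 28, utility 17 - 28 = -11.
The best choice is 6 with utility 11.

6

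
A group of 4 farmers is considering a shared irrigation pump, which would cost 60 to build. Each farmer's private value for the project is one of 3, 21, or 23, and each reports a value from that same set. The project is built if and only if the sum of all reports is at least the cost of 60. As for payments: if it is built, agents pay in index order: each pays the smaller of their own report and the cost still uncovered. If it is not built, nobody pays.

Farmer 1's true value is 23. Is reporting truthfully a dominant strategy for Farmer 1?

Consider the case where Farmer 2 reports 3, Farmer 3 reports 21 and Farmer 4 reports 21.
Truthful report 23: project built, pays 23, utility 23 - 23 = 0.
Report 21 instead: project built, pays 21, utility 23 - 21 = 2.
Since 2 > 0, reporting 21 is strictly better here, so truthful reporting is not dominant.

No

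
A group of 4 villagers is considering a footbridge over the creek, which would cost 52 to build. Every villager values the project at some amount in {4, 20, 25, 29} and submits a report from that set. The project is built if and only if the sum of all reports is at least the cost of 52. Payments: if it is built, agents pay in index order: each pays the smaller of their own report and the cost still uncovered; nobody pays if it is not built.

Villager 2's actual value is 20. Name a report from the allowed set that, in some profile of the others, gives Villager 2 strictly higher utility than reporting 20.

4

Suppose Villager 1 reports 4, Villager 3 reports 20 and Villager 4 reports 25.
Report 20: project built, pays 20, utility 20 - 20 = 0.
Report 4: project built, pays 4, utility 20 - 4 = 16.
So reporting 4 beats truth here (16 > 0).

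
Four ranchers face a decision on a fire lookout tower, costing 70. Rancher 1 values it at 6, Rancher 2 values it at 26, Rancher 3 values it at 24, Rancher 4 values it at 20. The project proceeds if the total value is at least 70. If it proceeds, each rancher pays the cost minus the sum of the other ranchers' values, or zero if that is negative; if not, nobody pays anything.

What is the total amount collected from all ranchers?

Total value 76 ≥ cost 70, so it is built.
Rancher 1: others sum to 70; max(0, 70 - 70) = 0.
Rancher 2: others sum to 50; max(0, 70 - 50) = 20.
Rancher 3: others sum to 52; max(0, 70 - 52) = 18.
Rancher 4: others sum to 56; max(0, 70 - 56) = 14.
Total collected = 0 + 20 + 18 + 14 = 52.

52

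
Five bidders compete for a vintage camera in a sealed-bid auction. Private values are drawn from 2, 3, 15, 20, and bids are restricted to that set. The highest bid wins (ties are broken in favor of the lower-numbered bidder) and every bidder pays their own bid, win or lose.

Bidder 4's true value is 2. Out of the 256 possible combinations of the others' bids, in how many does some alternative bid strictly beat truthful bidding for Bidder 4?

Others bid (2, 2, 2, 2): truth gives -2; bid 3 gives -1 > -2. Violating.
Others bid (2, 2, 2, 3): truth gives -2; bid 3 gives -1 > -2. Violating.
Others bid (2, 2, 2, 15): truth gives -2; no alternative beats it.
Others bid (2, 2, 2, 20): truth gives -2; no alternative beats it.
(Checking all 256 profiles: 2 have a profitable deviation, 254 do not.)

2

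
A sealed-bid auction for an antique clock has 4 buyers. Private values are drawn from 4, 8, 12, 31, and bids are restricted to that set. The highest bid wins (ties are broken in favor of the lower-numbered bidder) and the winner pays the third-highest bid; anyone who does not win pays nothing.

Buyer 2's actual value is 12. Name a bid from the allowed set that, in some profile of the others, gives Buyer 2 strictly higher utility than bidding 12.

Suppose Buyer 1 bids 4, Buyer 3 bids 4 and Buyer 4 bids 31.
Bid 12: loses, pays 0, utility 0.
Bid 31: wins, pays 4, utility 12 - 4 = 8.
So bidding 31 beats truth here (8 > 0).

31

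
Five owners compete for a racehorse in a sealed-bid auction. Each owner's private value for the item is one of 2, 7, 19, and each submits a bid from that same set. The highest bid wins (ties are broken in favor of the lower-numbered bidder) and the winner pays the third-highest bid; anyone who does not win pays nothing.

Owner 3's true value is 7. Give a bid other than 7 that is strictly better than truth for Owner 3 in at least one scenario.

Suppose Owner 1 bids 2, Owner 2 bids 2, Owner 4 bids 2 and Owner 5 bids 19.
Bid 7: loses, pays 0, utility 0.
Bid 19: wins, pays 2, utility 7 - 2 = 5.
So bidding 19 beats truth here (5 > 0).

19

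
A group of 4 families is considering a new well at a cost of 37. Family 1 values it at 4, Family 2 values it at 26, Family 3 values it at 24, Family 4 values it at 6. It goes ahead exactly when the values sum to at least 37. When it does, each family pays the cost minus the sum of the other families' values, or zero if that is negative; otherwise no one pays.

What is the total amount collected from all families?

4

Total value 60 ≥ cost 37, so it is built.
Family 1: others sum to 56; max(0, 37 - 56) = 0.
Family 2: others sum to 34; max(0, 37 - 34) = 3.
Family 3: others sum to 36; max(0, 37 - 36) = 1.
Family 4: others sum to 54; max(0, 37 - 54) = 0.
Total collected = 0 + 3 + 1 + 0 = 4.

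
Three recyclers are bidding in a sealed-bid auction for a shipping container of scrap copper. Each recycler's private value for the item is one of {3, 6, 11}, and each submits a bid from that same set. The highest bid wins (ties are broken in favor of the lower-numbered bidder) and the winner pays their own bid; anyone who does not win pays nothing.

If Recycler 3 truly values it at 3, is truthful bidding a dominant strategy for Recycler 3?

Check each profile of the others' bids and compare truth against every alternative bid.
Others bid (3, 3): truth gives 0, best alternative gives -3.
Others bid (3, 6): truth gives 0, best alternative gives 0.
Others bid (3, 11): truth gives 0, best alternative gives 0.
Others bid (6, 3): truth gives 0, best alternative gives 0.
Others bid (6, 6): truth gives 0, best alternative gives 0.
Others bid (6, 11): truth gives 0, best alternative gives 0.
(Remaining 3 profiles checked similarly; truth is weakly best in each.)
In every case the truthful bid is at least as good as any alternative, so it is a dominant strategy.

Yes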